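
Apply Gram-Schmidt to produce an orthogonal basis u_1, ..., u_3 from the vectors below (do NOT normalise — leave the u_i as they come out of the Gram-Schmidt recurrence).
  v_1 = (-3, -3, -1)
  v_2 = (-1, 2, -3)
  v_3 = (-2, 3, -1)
Orthogonal basis:
  u_1 = (-3, -3, -1)
  u_2 = (-1, 2, -3)
  u_3 = (-407/266, 148/133, 333/266)

Apply the Gram-Schmidt recurrence
  u_1 = v_1
  u_i = v_i − Σ_{j<i} ((v_i · u_j) / (u_j · u_j)) · u_j.

Step by step this gives:
  u_1 = (-3, -3, -1)
  u_2 = (-1, 2, -3)
  u_3 = (-407/266, 148/133, 333/266)

Orthogonality check:
  u_2 · u_1 = 0 (should be 0)
  u_3 · u_1 = 0 (should be 0)
  u_3 · u_2 = 0 (should be 0)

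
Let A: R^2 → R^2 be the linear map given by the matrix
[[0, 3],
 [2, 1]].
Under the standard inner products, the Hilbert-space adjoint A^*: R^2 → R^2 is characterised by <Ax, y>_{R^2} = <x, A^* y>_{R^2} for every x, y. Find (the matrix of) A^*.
A^* = A^T =
[[0, 2],
 [3, 1]]

For real matrices with standard dot products, the defining identity <Ax, y> = <x, A^* y> gives (Ax)^T y = x^T (A^*) y, i.e. x^T A^T y = x^T (A^*) y. Since this holds for all x, y, we must have A^* = A^T. Therefore
A^* =
[[0, 2],
 [3, 1]].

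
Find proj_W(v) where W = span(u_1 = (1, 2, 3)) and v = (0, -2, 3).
proj_W(v) = (5/14, 5/7, 15/14)

Set up U = [u_1 | ... | u_1] ∈ R^(3×1). The projector onto W = col(U) is P = U (U^T U)^(-1) U^T.
Compute U^T U =
  [14],
and U^T v = (5).
Solve U^T U · c = U^T v for the coefficients: c = (5/14). The projection is proj_W(v) = U c.
Check: (v - proj_W(v)) · u_1 = 0  (should be 0).
Result: proj_W(v) = (5/14, 5/7, 15/14).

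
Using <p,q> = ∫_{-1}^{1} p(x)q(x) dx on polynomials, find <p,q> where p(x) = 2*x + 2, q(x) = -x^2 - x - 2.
<p,q> = -32/3

Expand the product: p(x)·q(x) = -2*x^3 - 4*x^2 - 6*x - 4.
∫_{-1}^{1} of each monomial x^k gives [2/(k+1) if k even, 0 if k odd]. Integrating term-by-term (or equivalently evaluating the antiderivative F(x) = -x^4/2 - 4*x^3/3 - 3*x^2 - 4*x at the endpoints):
  F(1) − F(−1) = -53/6 − (11/6) = -32/3.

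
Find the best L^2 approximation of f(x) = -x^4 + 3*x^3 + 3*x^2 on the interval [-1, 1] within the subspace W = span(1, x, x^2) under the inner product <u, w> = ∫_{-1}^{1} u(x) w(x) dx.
g(x) = 15*x^2/7 + 9*x/5 + 3/35

The best approximation g ∈ W is the orthogonal projection of f onto W. Writing g = a_0 + a_1 x + a_2 x^2, the coefficients solve the normal equations G · a = b where
  G_{ij} = <φ_i, φ_j> and b_i = <f, φ_i>, with φ_0 = 1, φ_1 = x, φ_2 = x^2.
G =
  [2, 0, 2/3]
  [0, 2/3, 0]
  [2/3, 0, 2/5],
b = (8/5, 6/5, 32/35).
Solving gives a_0 = 3/35, a_1 = 9/5, a_2 = 15/7, so
  g(x) = 15*x^2/7 + 9*x/5 + 3/35.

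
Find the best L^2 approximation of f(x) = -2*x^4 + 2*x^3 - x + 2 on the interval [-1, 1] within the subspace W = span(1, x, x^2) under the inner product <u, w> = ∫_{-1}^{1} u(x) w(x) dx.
g(x) = -12*x^2/7 + x/5 + 76/35

The best approximation g ∈ W is the orthogonal projection of f onto W. Writing g = a_0 + a_1 x + a_2 x^2, the coefficients solve the normal equations G · a = b where
  G_{ij} = <φ_i, φ_j> and b_i = <f, φ_i>, with φ_0 = 1, φ_1 = x, φ_2 = x^2.
G =
  [2, 0, 2/3]
  [0, 2/3, 0]
  [2/3, 0, 2/5],
b = (16/5, 2/15, 16/21).
Solving gives a_0 = 76/35, a_1 = 1/5, a_2 = -12/7, so
  g(x) = -12*x^2/7 + x/5 + 76/35.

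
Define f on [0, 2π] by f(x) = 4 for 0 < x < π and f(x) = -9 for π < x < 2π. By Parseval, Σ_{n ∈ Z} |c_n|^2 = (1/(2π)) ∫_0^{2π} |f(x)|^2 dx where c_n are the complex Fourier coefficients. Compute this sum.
Σ |c_n|^2 = 97/2

Parseval equates the L^2 energy of f (normalised by 1/(2π)) with the ℓ^2 sum of its Fourier coefficients: (1/(2π)) ∫_0^{2π} |f|^2 = Σ |c_n|^2.
Compute the left side: (1/(2π)) [∫_0^π 4^2 dx + ∫_π^{2π} (-9)^2 dx] = (1/(2π)) · (16π + 81π) = (16 + 81)/2 = 97/2.
So Σ_{n ∈ Z} |c_n|^2 = 97/2.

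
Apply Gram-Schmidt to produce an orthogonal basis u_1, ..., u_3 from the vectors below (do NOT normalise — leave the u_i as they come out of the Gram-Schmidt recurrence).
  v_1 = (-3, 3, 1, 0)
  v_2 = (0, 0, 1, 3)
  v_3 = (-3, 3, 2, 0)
Orthogonal basis:
  u_1 = (-3, 3, 1, 0)
  u_2 = (3/19, -3/19, 18/19, 3)
  u_3 = (1/7, -1/7, 6/7, -2/7)

Apply the Gram-Schmidt recurrence
  u_1 = v_1
  u_i = v_i − Σ_{j<i} ((v_i · u_j) / (u_j · u_j)) · u_j.

Step by step this gives:
  u_1 = (-3, 3, 1, 0)
  u_2 = (3/19, -3/19, 18/19, 3)
  u_3 = (1/7, -1/7, 6/7, -2/7)

Orthogonality check:
  u_2 · u_1 = 0 (should be 0)
  u_3 · u_1 = 0 (should be 0)
  u_3 · u_2 = 0 (should be 0)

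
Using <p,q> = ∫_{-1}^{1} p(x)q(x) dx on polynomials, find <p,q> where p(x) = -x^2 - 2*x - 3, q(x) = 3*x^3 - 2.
<p,q> = 164/15

Expand the product: p(x)·q(x) = -3*x^5 - 6*x^4 - 9*x^3 + 2*x^2 + 4*x + 6.
∫_{-1}^{1} of each monomial x^k gives [2/(k+1) if k even, 0 if k odd]. Integrating term-by-term (or equivalently evaluating the antiderivative F(x) = -x^6/2 - 6*x^5/5 - 9*x^4/4 + 2*x^3/3 + 2*x^2 + 6*x at the endpoints):
  F(1) − F(−1) = 283/60 − (-373/60) = 164/15.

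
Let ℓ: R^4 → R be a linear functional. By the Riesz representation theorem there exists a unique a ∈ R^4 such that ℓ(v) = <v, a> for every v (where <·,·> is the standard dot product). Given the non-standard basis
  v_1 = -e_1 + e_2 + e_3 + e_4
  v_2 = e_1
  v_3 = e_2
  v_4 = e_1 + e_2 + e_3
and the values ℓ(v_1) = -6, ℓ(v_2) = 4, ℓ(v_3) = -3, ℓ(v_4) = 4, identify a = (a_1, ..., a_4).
a = (4, -3, 3, -2)

Write a = (a_1, ..., a_4) in the standard basis. For each basis vector v_i, ℓ(v_i) = <v_i, a> is a linear equation in the a_j's. Collect the n equations into a matrix system V a = ℓ, where row i of V is v_i (expressed in the standard basis). Since V is invertible (lower-triangular with 1s on the diagonal, up to permutation), solve by back-substitution:
  V =
[[-1, 1, 1, 1],
 [1, 0, 0, 0],
 [0, 1, 0, 0],
 [1, 1, 1, 0]]
  V a = (-6, 4, -3, 4)
Solving gives a = (4, -3, 3, -2).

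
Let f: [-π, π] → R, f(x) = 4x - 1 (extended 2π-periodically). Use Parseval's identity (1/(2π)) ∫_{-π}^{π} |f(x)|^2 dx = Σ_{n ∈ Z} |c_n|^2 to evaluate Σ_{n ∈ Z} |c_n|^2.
Σ |c_n|^2 = 16π^2/3 + 1

Expand and integrate term by term over [-π, π]:
  ∫ (4x)^2 dx = 16·(2π^3/3); ∫ 2·4·(-1)·x dx = 0 (odd integrand); ∫ (-1)^2 dx = 1·2π.
So (1/(2π)) ∫_{-π}^{π} (4x - 1)^2 dx = 16π^2/3 + 1 = 16π^2/3 + 1.
Parseval ⇒ Σ |c_n|^2 = 16π^2/3 + 1.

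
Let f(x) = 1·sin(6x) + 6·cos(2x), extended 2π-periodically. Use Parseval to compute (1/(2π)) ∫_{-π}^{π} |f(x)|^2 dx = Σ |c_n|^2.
Σ |c_n|^2 = 37/2

Expand |f|^2 and use orthogonality of {sin(nx), cos(mx)} on [-π, π]:
  ∫_{-π}^{π} sin(nx)^2 dx = π, ∫ cos(mx)^2 dx = π, and cross terms integrate to 0.
So ∫_{-π}^{π} f(x)^2 dx = 1^2 · π + 6^2 · π = (1 + 36)π.
Divide by 2π: (1 + 36)/2 = 37/2.
By Parseval, this equals Σ |c_n|^2.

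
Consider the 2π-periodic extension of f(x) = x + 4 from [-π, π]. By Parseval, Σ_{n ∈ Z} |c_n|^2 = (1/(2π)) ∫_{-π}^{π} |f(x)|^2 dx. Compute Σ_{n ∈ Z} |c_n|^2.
Σ |c_n|^2 = π^2/3 + 16

Expand and integrate term by term over [-π, π]:
  ∫ (x)^2 dx = 1·(2π^3/3); ∫ 2·1·(4)·x dx = 0 (odd integrand); ∫ 4^2 dx = 16·2π.
So (1/(2π)) ∫_{-π}^{π} (x + 4)^2 dx = 1π^2/3 + 16 = π^2/3 + 16.
Parseval ⇒ Σ |c_n|^2 = π^2/3 + 16.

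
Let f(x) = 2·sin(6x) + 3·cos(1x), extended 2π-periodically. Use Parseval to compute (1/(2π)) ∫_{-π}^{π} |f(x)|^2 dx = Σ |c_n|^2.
Σ |c_n|^2 = 13/2

Expand |f|^2 and use orthogonality of {sin(nx), cos(mx)} on [-π, π]:
  ∫_{-π}^{π} sin(nx)^2 dx = π, ∫ cos(mx)^2 dx = π, and cross terms integrate to 0.
So ∫_{-π}^{π} f(x)^2 dx = 2^2 · π + 3^2 · π = (4 + 9)π.
Divide by 2π: (4 + 9)/2 = 13/2.
By Parseval, this equals Σ |c_n|^2.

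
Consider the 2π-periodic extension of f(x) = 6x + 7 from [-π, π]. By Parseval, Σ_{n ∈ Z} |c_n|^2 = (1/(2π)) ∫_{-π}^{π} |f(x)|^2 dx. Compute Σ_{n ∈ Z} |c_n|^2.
Σ |c_n|^2 = 12π^2 + 49

Expand and integrate term by term over [-π, π]:
  ∫ (6x)^2 dx = 36·(2π^3/3); ∫ 2·6·(7)·x dx = 0 (odd integrand); ∫ 7^2 dx = 49·2π.
So (1/(2π)) ∫_{-π}^{π} (6x + 7)^2 dx = 36π^2/3 + 49 = 12π^2 + 49.
Parseval ⇒ Σ |c_n|^2 = 12π^2 + 49.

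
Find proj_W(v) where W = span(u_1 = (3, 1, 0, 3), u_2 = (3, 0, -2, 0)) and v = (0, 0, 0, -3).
proj_W(v) = (-54/83, -117/166, -81/83, -351/166)

Set up U = [u_1 | ... | u_2] ∈ R^(4×2). The projector onto W = col(U) is P = U (U^T U)^(-1) U^T.
Compute U^T U =
  [19, 9]
  [9, 13],
and U^T v = (-9, 0).
Solve U^T U · c = U^T v for the coefficients: c = (-117/166, 81/166). The projection is proj_W(v) = U c.
Check: (v - proj_W(v)) · u_1 = 0  (should be 0).
Check: (v - proj_W(v)) · u_2 = 0  (should be 0).
Result: proj_W(v) = (-54/83, -117/166, -81/83, -351/166).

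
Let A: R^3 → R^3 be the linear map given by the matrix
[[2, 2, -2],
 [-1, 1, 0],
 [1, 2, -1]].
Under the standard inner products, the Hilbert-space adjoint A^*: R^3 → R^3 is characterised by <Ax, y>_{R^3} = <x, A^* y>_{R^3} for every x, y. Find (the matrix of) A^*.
A^* = A^T =
[[2, -1, 1],
 [2, 1, 2],
 [-2, 0, -1]]

For real matrices with standard dot products, the defining identity <Ax, y> = <x, A^* y> gives (Ax)^T y = x^T (A^*) y, i.e. x^T A^T y = x^T (A^*) y. Since this holds for all x, y, we must have A^* = A^T. Therefore
A^* =
[[2, -1, 1],
 [2, 1, 2],
 [-2, 0, -1]].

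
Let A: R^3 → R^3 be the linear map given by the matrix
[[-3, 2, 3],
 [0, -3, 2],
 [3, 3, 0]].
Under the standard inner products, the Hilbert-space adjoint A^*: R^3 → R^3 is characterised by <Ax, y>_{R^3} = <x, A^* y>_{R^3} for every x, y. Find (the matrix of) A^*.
A^* = A^T =
[[-3, 0, 3],
 [2, -3, 3],
 [3, 2, 0]]

For real matrices with standard dot products, the defining identity <Ax, y> = <x, A^* y> gives (Ax)^T y = x^T (A^*) y, i.e. x^T A^T y = x^T (A^*) y. Since this holds for all x, y, we must have A^* = A^T. Therefore
A^* =
[[-3, 0, 3],
 [2, -3, 3],
 [3, 2, 0]].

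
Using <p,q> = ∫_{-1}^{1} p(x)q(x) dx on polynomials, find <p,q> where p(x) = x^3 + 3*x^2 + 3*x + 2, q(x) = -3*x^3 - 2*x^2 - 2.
<p,q> = -452/21

Expand the product: p(x)·q(x) = -3*x^6 - 11*x^5 - 15*x^4 - 14*x^3 - 10*x^2 - 6*x - 4.
∫_{-1}^{1} of each monomial x^k gives [2/(k+1) if k even, 0 if k odd]. Integrating term-by-term (or equivalently evaluating the antiderivative F(x) = -3*x^7/7 - 11*x^6/6 - 3*x^5 - 7*x^4/2 - 10*x^3/3 - 3*x^2 - 4*x at the endpoints):
  F(1) − F(−1) = -401/21 − (17/7) = -452/21.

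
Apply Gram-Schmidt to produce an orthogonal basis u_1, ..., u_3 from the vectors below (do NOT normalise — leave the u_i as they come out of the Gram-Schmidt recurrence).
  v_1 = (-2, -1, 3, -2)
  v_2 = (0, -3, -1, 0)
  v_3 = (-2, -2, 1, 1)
Orthogonal basis:
  u_1 = (-2, -1, 3, -2)
  u_2 = (0, -3, -1, 0)
  u_3 = (-11/9, -1/9, 1/3, 16/9)

Apply the Gram-Schmidt recurrence
  u_1 = v_1
  u_i = v_i − Σ_{j<i} ((v_i · u_j) / (u_j · u_j)) · u_j.

Step by step this gives:
  u_1 = (-2, -1, 3, -2)
  u_2 = (0, -3, -1, 0)
  u_3 = (-11/9, -1/9, 1/3, 16/9)

Orthogonality check:
  u_2 · u_1 = 0 (should be 0)
  u_3 · u_1 = 0 (should be 0)
  u_3 · u_2 = 0 (should be 0)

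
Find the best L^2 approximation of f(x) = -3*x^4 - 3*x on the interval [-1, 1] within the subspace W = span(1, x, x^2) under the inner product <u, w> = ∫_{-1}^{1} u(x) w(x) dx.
g(x) = -18*x^2/7 - 3*x + 9/35

The best approximation g ∈ W is the orthogonal projection of f onto W. Writing g = a_0 + a_1 x + a_2 x^2, the coefficients solve the normal equations G · a = b where
  G_{ij} = <φ_i, φ_j> and b_i = <f, φ_i>, with φ_0 = 1, φ_1 = x, φ_2 = x^2.
G =
  [2, 0, 2/3]
  [0, 2/3, 0]
  [2/3, 0, 2/5],
b = (-6/5, -2, -6/7).
Solving gives a_0 = 9/35, a_1 = -3, a_2 = -18/7, so
  g(x) = -18*x^2/7 - 3*x + 9/35.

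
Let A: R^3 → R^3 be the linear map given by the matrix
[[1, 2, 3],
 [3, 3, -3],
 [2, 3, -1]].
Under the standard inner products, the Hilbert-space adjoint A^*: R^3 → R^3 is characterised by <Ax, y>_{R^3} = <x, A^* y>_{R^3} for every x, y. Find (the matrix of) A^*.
A^* = A^T =
[[1, 3, 2],
 [2, 3, 3],
 [3, -3, -1]]

For real matrices with standard dot products, the defining identity <Ax, y> = <x, A^* y> gives (Ax)^T y = x^T (A^*) y, i.e. x^T A^T y = x^T (A^*) y. Since this holds for all x, y, we must have A^* = A^T. Therefore
A^* =
[[1, 3, 2],
 [2, 3, 3],
 [3, -3, -1]].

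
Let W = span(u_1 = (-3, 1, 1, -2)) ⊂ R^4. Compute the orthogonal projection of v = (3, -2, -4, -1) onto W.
proj_W(v) = (13/5, -13/15, -13/15, 26/15)

Set up U = [u_1 | ... | u_1] ∈ R^(4×1). The projector onto W = col(U) is P = U (U^T U)^(-1) U^T.
Compute U^T U =
  [15],
and U^T v = (-13).
Solve U^T U · c = U^T v for the coefficients: c = (-13/15). The projection is proj_W(v) = U c.
Check: (v - proj_W(v)) · u_1 = 0  (should be 0).
Result: proj_W(v) = (13/5, -13/15, -13/15, 26/15).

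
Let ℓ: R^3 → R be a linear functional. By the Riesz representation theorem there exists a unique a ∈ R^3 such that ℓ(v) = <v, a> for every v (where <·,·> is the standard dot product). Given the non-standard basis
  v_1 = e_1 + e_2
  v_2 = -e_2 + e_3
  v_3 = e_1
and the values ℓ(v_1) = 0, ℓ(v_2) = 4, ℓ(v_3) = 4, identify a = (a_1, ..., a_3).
a = (4, -4, 0)

Write a = (a_1, ..., a_3) in the standard basis. For each basis vector v_i, ℓ(v_i) = <v_i, a> is a linear equation in the a_j's. Collect the n equations into a matrix system V a = ℓ, where row i of V is v_i (expressed in the standard basis). Since V is invertible (lower-triangular with 1s on the diagonal, up to permutation), solve by back-substitution:
  V =
[[1, 1, 0],
 [0, -1, 1],
 [1, 0, 0]]
  V a = (0, 4, 4)
Solving gives a = (4, -4, 0).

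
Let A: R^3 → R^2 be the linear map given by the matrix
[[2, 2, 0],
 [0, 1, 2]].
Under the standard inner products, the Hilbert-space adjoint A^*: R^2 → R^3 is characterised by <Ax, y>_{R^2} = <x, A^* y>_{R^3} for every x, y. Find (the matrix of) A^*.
A^* = A^T =
[[2, 0],
 [2, 1],
 [0, 2]]

For real matrices with standard dot products, the defining identity <Ax, y> = <x, A^* y> gives (Ax)^T y = x^T (A^*) y, i.e. x^T A^T y = x^T (A^*) y. Since this holds for all x, y, we must have A^* = A^T. Therefore
A^* =
[[2, 0],
 [2, 1],
 [0, 2]].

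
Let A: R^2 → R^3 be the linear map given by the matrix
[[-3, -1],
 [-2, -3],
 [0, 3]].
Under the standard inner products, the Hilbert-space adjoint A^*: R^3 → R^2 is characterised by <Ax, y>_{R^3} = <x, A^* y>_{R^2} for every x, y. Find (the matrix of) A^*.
A^* = A^T =
[[-3, -2, 0],
 [-1, -3, 3]]

For real matrices with standard dot products, the defining identity <Ax, y> = <x, A^* y> gives (Ax)^T y = x^T (A^*) y, i.e. x^T A^T y = x^T (A^*) y. Since this holds for all x, y, we must have A^* = A^T. Therefore
A^* =
[[-3, -2, 0],
 [-1, -3, 3]].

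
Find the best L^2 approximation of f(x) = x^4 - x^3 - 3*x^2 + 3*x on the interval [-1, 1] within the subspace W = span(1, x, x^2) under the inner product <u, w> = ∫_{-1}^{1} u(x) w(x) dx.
g(x) = -15*x^2/7 + 12*x/5 - 3/35

The best approximation g ∈ W is the orthogonal projection of f onto W. Writing g = a_0 + a_1 x + a_2 x^2, the coefficients solve the normal equations G · a = b where
  G_{ij} = <φ_i, φ_j> and b_i = <f, φ_i>, with φ_0 = 1, φ_1 = x, φ_2 = x^2.
G =
  [2, 0, 2/3]
  [0, 2/3, 0]
  [2/3, 0, 2/5],
b = (-8/5, 8/5, -32/35).
Solving gives a_0 = -3/35, a_1 = 12/5, a_2 = -15/7, so
  g(x) = -15*x^2/7 + 12*x/5 - 3/35.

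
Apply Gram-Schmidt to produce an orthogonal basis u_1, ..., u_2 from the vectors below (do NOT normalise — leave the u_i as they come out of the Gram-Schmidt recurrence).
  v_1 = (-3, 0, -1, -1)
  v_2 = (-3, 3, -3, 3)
Orthogonal basis:
  u_1 = (-3, 0, -1, -1)
  u_2 = (-6/11, 3, -24/11, 42/11)

Apply the Gram-Schmidt recurrence
  u_1 = v_1
  u_i = v_i − Σ_{j<i} ((v_i · u_j) / (u_j · u_j)) · u_j.

Step by step this gives:
  u_1 = (-3, 0, -1, -1)
  u_2 = (-6/11, 3, -24/11, 42/11)

Orthogonality check:
  u_2 · u_1 = 0 (should be 0)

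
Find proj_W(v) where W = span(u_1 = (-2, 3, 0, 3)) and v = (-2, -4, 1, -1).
proj_W(v) = (1, -3/2, 0, -3/2)

Set up U = [u_1 | ... | u_1] ∈ R^(4×1). The projector onto W = col(U) is P = U (U^T U)^(-1) U^T.
Compute U^T U =
  [22],
and U^T v = (-11).
Solve U^T U · c = U^T v for the coefficients: c = (-1/2). The projection is proj_W(v) = U c.
Check: (v - proj_W(v)) · u_1 = 0  (should be 0).
Result: proj_W(v) = (1, -3/2, 0, -3/2).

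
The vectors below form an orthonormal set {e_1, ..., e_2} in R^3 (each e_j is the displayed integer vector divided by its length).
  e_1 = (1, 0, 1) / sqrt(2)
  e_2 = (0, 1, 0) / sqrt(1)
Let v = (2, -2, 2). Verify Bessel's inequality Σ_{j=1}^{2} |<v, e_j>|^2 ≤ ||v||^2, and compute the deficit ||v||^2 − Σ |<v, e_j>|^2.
Σ |<v, e_j>|^2 = 12; ||v||^2 = 12; deficit = 0

Write each e_j = u_j / sqrt(<u_j, u_j>) where u_j is the displayed integer vector. Then <v, e_j> = <v, u_j> / sqrt(<u_j, u_j>), so |<v, e_j>|^2 = <v, u_j>^2 / <u_j, u_j>.
Coefficients: <v, e_1> = 4/sqrt(2), <v, e_2> = -2/sqrt(1).
Square and sum: Σ |<v, e_j>|^2 = 12.
Compute ||v||^2 = v·v = 12.
Deficit = 12 − 12 = 0 ≥ 0, confirming Bessel's inequality. (The deficit equals ||v − Σ <v,e_j> e_j||^2, the squared distance from v to span{e_j}.)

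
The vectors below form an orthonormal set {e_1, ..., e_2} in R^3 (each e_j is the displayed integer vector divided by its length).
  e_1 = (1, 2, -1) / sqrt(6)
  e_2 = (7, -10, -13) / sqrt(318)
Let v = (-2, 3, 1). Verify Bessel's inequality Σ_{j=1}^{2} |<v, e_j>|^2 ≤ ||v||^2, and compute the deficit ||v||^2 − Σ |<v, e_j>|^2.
Σ |<v, e_j>|^2 = 621/53; ||v||^2 = 14; deficit = 121/53

Write each e_j = u_j / sqrt(<u_j, u_j>) where u_j is the displayed integer vector. Then <v, e_j> = <v, u_j> / sqrt(<u_j, u_j>), so |<v, e_j>|^2 = <v, u_j>^2 / <u_j, u_j>.
Coefficients: <v, e_1> = 3/sqrt(6), <v, e_2> = -57/sqrt(318).
Square and sum: Σ |<v, e_j>|^2 = 621/53.
Compute ||v||^2 = v·v = 14.
Deficit = 14 − 621/53 = 121/53 ≥ 0, confirming Bessel's inequality. (The deficit equals ||v − Σ <v,e_j> e_j||^2, the squared distance from v to span{e_j}.)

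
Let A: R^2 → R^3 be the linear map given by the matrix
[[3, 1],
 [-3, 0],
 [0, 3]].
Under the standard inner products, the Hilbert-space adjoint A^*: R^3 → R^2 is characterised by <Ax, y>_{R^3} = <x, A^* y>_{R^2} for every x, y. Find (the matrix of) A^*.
A^* = A^T =
[[3, -3, 0],
 [1, 0, 3]]

For real matrices with standard dot products, the defining identity <Ax, y> = <x, A^* y> gives (Ax)^T y = x^T (A^*) y, i.e. x^T A^T y = x^T (A^*) y. Since this holds for all x, y, we must have A^* = A^T. Therefore
A^* =
[[3, -3, 0],
 [1, 0, 3]].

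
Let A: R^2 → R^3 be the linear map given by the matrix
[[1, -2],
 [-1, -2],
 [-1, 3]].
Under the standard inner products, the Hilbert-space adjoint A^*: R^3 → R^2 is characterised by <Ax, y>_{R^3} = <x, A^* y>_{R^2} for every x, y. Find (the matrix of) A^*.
A^* = A^T =
[[1, -1, -1],
 [-2, -2, 3]]

For real matrices with standard dot products, the defining identity <Ax, y> = <x, A^* y> gives (Ax)^T y = x^T (A^*) y, i.e. x^T A^T y = x^T (A^*) y. Since this holds for all x, y, we must have A^* = A^T. Therefore
A^* =
[[1, -1, -1],
 [-2, -2, 3]].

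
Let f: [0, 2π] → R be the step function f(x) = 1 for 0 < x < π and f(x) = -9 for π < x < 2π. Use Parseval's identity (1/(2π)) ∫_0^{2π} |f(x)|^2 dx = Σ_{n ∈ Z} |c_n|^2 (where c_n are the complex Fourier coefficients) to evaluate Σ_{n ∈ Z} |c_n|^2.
Σ |c_n|^2 = 41

Parseval equates the L^2 energy of f (normalised by 1/(2π)) with the ℓ^2 sum of its Fourier coefficients: (1/(2π)) ∫_0^{2π} |f|^2 = Σ |c_n|^2.
Compute the left side: (1/(2π)) [∫_0^π 1^2 dx + ∫_π^{2π} (-9)^2 dx] = (1/(2π)) · (1π + 81π) = (1 + 81)/2 = 41.
So Σ_{n ∈ Z} |c_n|^2 = 41.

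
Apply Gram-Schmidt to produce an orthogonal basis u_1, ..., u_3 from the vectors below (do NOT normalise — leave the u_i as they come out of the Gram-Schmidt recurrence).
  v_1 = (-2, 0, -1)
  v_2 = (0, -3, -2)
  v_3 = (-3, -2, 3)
Orthogonal basis:
  u_1 = (-2, 0, -1)
  u_2 = (4/5, -3, -8/5)
  u_3 = (-105/61, -140/61, 210/61)

Apply the Gram-Schmidt recurrence
  u_1 = v_1
  u_i = v_i − Σ_{j<i} ((v_i · u_j) / (u_j · u_j)) · u_j.

Step by step this gives:
  u_1 = (-2, 0, -1)
  u_2 = (4/5, -3, -8/5)
  u_3 = (-105/61, -140/61, 210/61)

Orthogonality check:
  u_2 · u_1 = 0 (should be 0)
  u_3 · u_1 = 0 (should be 0)
  u_3 · u_2 = 0 (should be 0)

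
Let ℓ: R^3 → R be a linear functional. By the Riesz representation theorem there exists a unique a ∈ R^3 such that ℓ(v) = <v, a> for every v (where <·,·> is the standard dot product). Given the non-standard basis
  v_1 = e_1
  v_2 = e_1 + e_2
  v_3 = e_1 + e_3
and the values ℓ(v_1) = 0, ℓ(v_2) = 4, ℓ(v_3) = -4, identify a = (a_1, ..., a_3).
a = (0, 4, -4)

Write a = (a_1, ..., a_3) in the standard basis. For each basis vector v_i, ℓ(v_i) = <v_i, a> is a linear equation in the a_j's. Collect the n equations into a matrix system V a = ℓ, where row i of V is v_i (expressed in the standard basis). Since V is invertible (lower-triangular with 1s on the diagonal, up to permutation), solve by back-substitution:
  V =
[[1, 0, 0],
 [1, 1, 0],
 [1, 0, 1]]
  V a = (0, 4, -4)
Solving gives a = (0, 4, -4).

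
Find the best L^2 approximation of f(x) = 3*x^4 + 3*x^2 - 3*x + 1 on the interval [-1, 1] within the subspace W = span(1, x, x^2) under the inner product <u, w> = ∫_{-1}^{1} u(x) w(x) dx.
g(x) = 39*x^2/7 - 3*x + 26/35

The best approximation g ∈ W is the orthogonal projection of f onto W. Writing g = a_0 + a_1 x + a_2 x^2, the coefficients solve the normal equations G · a = b where
  G_{ij} = <φ_i, φ_j> and b_i = <f, φ_i>, with φ_0 = 1, φ_1 = x, φ_2 = x^2.
G =
  [2, 0, 2/3]
  [0, 2/3, 0]
  [2/3, 0, 2/5],
b = (26/5, -2, 286/105).
Solving gives a_0 = 26/35, a_1 = -3, a_2 = 39/7, so
  g(x) = 39*x^2/7 - 3*x + 26/35.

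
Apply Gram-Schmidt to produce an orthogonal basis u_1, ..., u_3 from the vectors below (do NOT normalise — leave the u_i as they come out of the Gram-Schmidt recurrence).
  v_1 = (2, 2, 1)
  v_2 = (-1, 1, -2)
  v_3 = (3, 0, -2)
Orthogonal basis:
  u_1 = (2, 2, 1)
  u_2 = (-5/9, 13/9, -16/9)
  u_3 = (23/10, -69/50, -46/25)

Apply the Gram-Schmidt recurrence
  u_1 = v_1
  u_i = v_i − Σ_{j<i} ((v_i · u_j) / (u_j · u_j)) · u_j.

Step by step this gives:
  u_1 = (2, 2, 1)
  u_2 = (-5/9, 13/9, -16/9)
  u_3 = (23/10, -69/50, -46/25)

Orthogonality check:
  u_2 · u_1 = 0 (should be 0)
  u_3 · u_1 = 0 (should be 0)
  u_3 · u_2 = 0 (should be 0)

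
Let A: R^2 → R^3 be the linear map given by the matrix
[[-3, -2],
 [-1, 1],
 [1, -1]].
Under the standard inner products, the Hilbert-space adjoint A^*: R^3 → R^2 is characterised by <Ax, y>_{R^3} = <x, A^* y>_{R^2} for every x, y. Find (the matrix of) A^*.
A^* = A^T =
[[-3, -1, 1],
 [-2, 1, -1]]

For real matrices with standard dot products, the defining identity <Ax, y> = <x, A^* y> gives (Ax)^T y = x^T (A^*) y, i.e. x^T A^T y = x^T (A^*) y. Since this holds for all x, y, we must have A^* = A^T. Therefore
A^* =
[[-3, -1, 1],
 [-2, 1, -1]].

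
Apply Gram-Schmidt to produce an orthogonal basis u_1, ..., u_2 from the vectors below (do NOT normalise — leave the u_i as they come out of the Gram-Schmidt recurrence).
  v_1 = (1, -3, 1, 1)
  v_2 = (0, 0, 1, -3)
Orthogonal basis:
  u_1 = (1, -3, 1, 1)
  u_2 = (1/6, -1/2, 7/6, -17/6)

Apply the Gram-Schmidt recurrence
  u_1 = v_1
  u_i = v_i − Σ_{j<i} ((v_i · u_j) / (u_j · u_j)) · u_j.

Step by step this gives:
  u_1 = (1, -3, 1, 1)
  u_2 = (1/6, -1/2, 7/6, -17/6)

Orthogonality check:
  u_2 · u_1 = 0 (should be 0)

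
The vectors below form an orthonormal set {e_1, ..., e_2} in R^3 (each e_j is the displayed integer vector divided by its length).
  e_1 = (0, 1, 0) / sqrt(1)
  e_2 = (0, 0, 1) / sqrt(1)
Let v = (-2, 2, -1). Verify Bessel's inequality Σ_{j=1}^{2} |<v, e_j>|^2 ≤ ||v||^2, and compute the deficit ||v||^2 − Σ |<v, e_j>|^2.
Σ |<v, e_j>|^2 = 5; ||v||^2 = 9; deficit = 4

Write each e_j = u_j / sqrt(<u_j, u_j>) where u_j is the displayed integer vector. Then <v, e_j> = <v, u_j> / sqrt(<u_j, u_j>), so |<v, e_j>|^2 = <v, u_j>^2 / <u_j, u_j>.
Coefficients: <v, e_1> = 2/sqrt(1), <v, e_2> = -1/sqrt(1).
Square and sum: Σ |<v, e_j>|^2 = 5.
Compute ||v||^2 = v·v = 9.
Deficit = 9 − 5 = 4 ≥ 0, confirming Bessel's inequality. (The deficit equals ||v − Σ <v,e_j> e_j||^2, the squared distance from v to span{e_j}.)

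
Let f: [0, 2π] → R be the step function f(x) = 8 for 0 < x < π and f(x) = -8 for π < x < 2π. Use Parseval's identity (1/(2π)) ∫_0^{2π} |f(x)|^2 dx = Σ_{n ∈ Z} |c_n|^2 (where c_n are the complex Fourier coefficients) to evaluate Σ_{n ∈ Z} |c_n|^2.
Σ |c_n|^2 = 64

Parseval equates the L^2 energy of f (normalised by 1/(2π)) with the ℓ^2 sum of its Fourier coefficients: (1/(2π)) ∫_0^{2π} |f|^2 = Σ |c_n|^2.
Compute the left side: (1/(2π)) [∫_0^π 8^2 dx + ∫_π^{2π} (-8)^2 dx] = (1/(2π)) · (64π + 64π) = (64 + 64)/2 = 64.
So Σ_{n ∈ Z} |c_n|^2 = 64.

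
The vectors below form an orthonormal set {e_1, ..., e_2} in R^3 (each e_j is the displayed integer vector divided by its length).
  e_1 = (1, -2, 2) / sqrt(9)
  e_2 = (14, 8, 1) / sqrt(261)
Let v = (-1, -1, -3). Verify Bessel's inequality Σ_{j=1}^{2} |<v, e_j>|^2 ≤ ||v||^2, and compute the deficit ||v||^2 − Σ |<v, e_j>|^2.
Σ |<v, e_j>|^2 = 150/29; ||v||^2 = 11; deficit = 169/29

Write each e_j = u_j / sqrt(<u_j, u_j>) where u_j is the displayed integer vector. Then <v, e_j> = <v, u_j> / sqrt(<u_j, u_j>), so |<v, e_j>|^2 = <v, u_j>^2 / <u_j, u_j>.
Coefficients: <v, e_1> = -5/sqrt(9), <v, e_2> = -25/sqrt(261).
Square and sum: Σ |<v, e_j>|^2 = 150/29.
Compute ||v||^2 = v·v = 11.
Deficit = 11 − 150/29 = 169/29 ≥ 0, confirming Bessel's inequality. (The deficit equals ||v − Σ <v,e_j> e_j||^2, the squared distance from v to span{e_j}.)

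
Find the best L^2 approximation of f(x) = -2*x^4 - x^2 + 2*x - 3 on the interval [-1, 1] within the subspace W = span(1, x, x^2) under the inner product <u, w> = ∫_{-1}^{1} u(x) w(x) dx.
g(x) = -19*x^2/7 + 2*x - 99/35

The best approximation g ∈ W is the orthogonal projection of f onto W. Writing g = a_0 + a_1 x + a_2 x^2, the coefficients solve the normal equations G · a = b where
  G_{ij} = <φ_i, φ_j> and b_i = <f, φ_i>, with φ_0 = 1, φ_1 = x, φ_2 = x^2.
G =
  [2, 0, 2/3]
  [0, 2/3, 0]
  [2/3, 0, 2/5],
b = (-112/15, 4/3, -104/35).
Solving gives a_0 = -99/35, a_1 = 2, a_2 = -19/7, so
  g(x) = -19*x^2/7 + 2*x - 99/35.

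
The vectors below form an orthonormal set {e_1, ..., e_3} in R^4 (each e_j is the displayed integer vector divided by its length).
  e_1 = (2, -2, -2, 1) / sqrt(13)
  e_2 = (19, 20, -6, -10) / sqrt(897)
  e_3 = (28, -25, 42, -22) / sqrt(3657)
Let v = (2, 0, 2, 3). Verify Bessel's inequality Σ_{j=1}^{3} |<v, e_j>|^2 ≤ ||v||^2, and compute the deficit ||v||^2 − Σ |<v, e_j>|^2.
Σ |<v, e_j>|^2 = 117/53; ||v||^2 = 17; deficit = 784/53

Write each e_j = u_j / sqrt(<u_j, u_j>) where u_j is the displayed integer vector. Then <v, e_j> = <v, u_j> / sqrt(<u_j, u_j>), so |<v, e_j>|^2 = <v, u_j>^2 / <u_j, u_j>.
Coefficients: <v, e_1> = 3/sqrt(13), <v, e_2> = -4/sqrt(897), <v, e_3> = 74/sqrt(3657).
Square and sum: Σ |<v, e_j>|^2 = 117/53.
Compute ||v||^2 = v·v = 17.
Deficit = 17 − 117/53 = 784/53 ≥ 0, confirming Bessel's inequality. (The deficit equals ||v − Σ <v,e_j> e_j||^2, the squared distance from v to span{e_j}.)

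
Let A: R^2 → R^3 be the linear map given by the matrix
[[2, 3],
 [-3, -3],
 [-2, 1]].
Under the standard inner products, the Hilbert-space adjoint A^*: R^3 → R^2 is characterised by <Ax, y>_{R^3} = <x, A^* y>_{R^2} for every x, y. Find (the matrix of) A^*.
A^* = A^T =
[[2, -3, -2],
 [3, -3, 1]]

For real matrices with standard dot products, the defining identity <Ax, y> = <x, A^* y> gives (Ax)^T y = x^T (A^*) y, i.e. x^T A^T y = x^T (A^*) y. Since this holds for all x, y, we must have A^* = A^T. Therefore
A^* =
[[2, -3, -2],
 [3, -3, 1]].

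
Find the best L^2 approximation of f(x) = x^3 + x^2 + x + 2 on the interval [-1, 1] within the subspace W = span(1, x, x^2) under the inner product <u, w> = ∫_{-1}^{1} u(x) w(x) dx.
g(x) = x^2 + 8*x/5 + 2

The best approximation g ∈ W is the orthogonal projection of f onto W. Writing g = a_0 + a_1 x + a_2 x^2, the coefficients solve the normal equations G · a = b where
  G_{ij} = <φ_i, φ_j> and b_i = <f, φ_i>, with φ_0 = 1, φ_1 = x, φ_2 = x^2.
G =
  [2, 0, 2/3]
  [0, 2/3, 0]
  [2/3, 0, 2/5],
b = (14/3, 16/15, 26/15).
Solving gives a_0 = 2, a_1 = 8/5, a_2 = 1, so
  g(x) = x^2 + 8*x/5 + 2.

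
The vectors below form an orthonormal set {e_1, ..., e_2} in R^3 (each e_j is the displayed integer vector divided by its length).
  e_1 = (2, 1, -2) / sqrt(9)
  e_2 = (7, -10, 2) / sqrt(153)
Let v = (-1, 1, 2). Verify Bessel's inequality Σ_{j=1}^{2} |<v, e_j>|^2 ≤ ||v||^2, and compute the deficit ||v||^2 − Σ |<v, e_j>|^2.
Σ |<v, e_j>|^2 = 66/17; ||v||^2 = 6; deficit = 36/17

Write each e_j = u_j / sqrt(<u_j, u_j>) where u_j is the displayed integer vector. Then <v, e_j> = <v, u_j> / sqrt(<u_j, u_j>), so |<v, e_j>|^2 = <v, u_j>^2 / <u_j, u_j>.
Coefficients: <v, e_1> = -5/sqrt(9), <v, e_2> = -13/sqrt(153).
Square and sum: Σ |<v, e_j>|^2 = 66/17.
Compute ||v||^2 = v·v = 6.
Deficit = 6 − 66/17 = 36/17 ≥ 0, confirming Bessel's inequality. (The deficit equals ||v − Σ <v,e_j> e_j||^2, the squared distance from v to span{e_j}.)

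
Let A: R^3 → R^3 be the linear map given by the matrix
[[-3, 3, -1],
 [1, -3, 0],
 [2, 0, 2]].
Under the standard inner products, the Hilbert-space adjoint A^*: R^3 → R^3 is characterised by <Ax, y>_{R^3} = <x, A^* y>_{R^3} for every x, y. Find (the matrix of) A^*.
A^* = A^T =
[[-3, 1, 2],
 [3, -3, 0],
 [-1, 0, 2]]

For real matrices with standard dot products, the defining identity <Ax, y> = <x, A^* y> gives (Ax)^T y = x^T (A^*) y, i.e. x^T A^T y = x^T (A^*) y. Since this holds for all x, y, we must have A^* = A^T. Therefore
A^* =
[[-3, 1, 2],
 [3, -3, 0],
 [-1, 0, 2]].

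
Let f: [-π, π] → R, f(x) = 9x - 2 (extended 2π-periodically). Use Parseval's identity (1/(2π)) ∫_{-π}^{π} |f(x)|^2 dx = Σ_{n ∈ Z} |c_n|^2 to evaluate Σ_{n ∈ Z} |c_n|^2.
Σ |c_n|^2 = 27π^2 + 4

Expand and integrate term by term over [-π, π]:
  ∫ (9x)^2 dx = 81·(2π^3/3); ∫ 2·9·(-2)·x dx = 0 (odd integrand); ∫ (-2)^2 dx = 4·2π.
So (1/(2π)) ∫_{-π}^{π} (9x - 2)^2 dx = 81π^2/3 + 4 = 27π^2 + 4.
Parseval ⇒ Σ |c_n|^2 = 27π^2 + 4.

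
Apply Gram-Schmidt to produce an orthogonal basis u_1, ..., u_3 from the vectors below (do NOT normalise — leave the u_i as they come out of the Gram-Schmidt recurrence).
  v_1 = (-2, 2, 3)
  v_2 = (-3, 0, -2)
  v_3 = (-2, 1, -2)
Orthogonal basis:
  u_1 = (-2, 2, 3)
  u_2 = (-3, 0, -2)
  u_3 = (4/13, 1, -6/13)

Apply the Gram-Schmidt recurrence
  u_1 = v_1
  u_i = v_i − Σ_{j<i} ((v_i · u_j) / (u_j · u_j)) · u_j.

Step by step this gives:
  u_1 = (-2, 2, 3)
  u_2 = (-3, 0, -2)
  u_3 = (4/13, 1, -6/13)

Orthogonality check:
  u_2 · u_1 = 0 (should be 0)
  u_3 · u_1 = 0 (should be 0)
  u_3 · u_2 = 0 (should be 0)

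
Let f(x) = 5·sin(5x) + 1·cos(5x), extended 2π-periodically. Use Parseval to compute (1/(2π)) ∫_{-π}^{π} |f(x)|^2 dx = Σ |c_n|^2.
Σ |c_n|^2 = 13

Expand |f|^2 and use orthogonality of {sin(nx), cos(mx)} on [-π, π]:
  ∫_{-π}^{π} sin(nx)^2 dx = π, ∫ cos(mx)^2 dx = π, and cross terms integrate to 0.
So ∫_{-π}^{π} f(x)^2 dx = 5^2 · π + 1^2 · π = (25 + 1)π.
Divide by 2π: (25 + 1)/2 = 13.
By Parseval, this equals Σ |c_n|^2.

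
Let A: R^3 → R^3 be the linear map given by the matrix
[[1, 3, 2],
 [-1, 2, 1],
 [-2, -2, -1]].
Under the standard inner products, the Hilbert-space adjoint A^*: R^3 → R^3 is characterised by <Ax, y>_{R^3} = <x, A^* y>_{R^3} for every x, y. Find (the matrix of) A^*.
A^* = A^T =
[[1, -1, -2],
 [3, 2, -2],
 [2, 1, -1]]

For real matrices with standard dot products, the defining identity <Ax, y> = <x, A^* y> gives (Ax)^T y = x^T (A^*) y, i.e. x^T A^T y = x^T (A^*) y. Since this holds for all x, y, we must have A^* = A^T. Therefore
A^* =
[[1, -1, -2],
 [3, 2, -2],
 [2, 1, -1]].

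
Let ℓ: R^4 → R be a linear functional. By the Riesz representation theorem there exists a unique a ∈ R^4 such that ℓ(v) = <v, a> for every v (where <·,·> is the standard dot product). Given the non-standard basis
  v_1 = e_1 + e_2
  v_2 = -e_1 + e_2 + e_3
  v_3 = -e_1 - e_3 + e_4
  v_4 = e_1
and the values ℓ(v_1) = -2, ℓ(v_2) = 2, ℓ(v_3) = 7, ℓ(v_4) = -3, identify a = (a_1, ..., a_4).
a = (-3, 1, -2, 2)

Write a = (a_1, ..., a_4) in the standard basis. For each basis vector v_i, ℓ(v_i) = <v_i, a> is a linear equation in the a_j's. Collect the n equations into a matrix system V a = ℓ, where row i of V is v_i (expressed in the standard basis). Since V is invertible (lower-triangular with 1s on the diagonal, up to permutation), solve by back-substitution:
  V =
[[1, 1, 0, 0],
 [-1, 1, 1, 0],
 [-1, 0, -1, 1],
 [1, 0, 0, 0]]
  V a = (-2, 2, 7, -3)
Solving gives a = (-3, 1, -2, 2).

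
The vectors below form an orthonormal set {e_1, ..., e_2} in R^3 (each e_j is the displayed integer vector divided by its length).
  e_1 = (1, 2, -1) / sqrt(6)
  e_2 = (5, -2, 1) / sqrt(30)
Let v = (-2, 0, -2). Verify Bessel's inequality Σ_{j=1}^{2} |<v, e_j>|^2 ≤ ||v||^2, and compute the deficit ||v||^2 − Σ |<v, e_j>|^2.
Σ |<v, e_j>|^2 = 24/5; ||v||^2 = 8; deficit = 16/5

Write each e_j = u_j / sqrt(<u_j, u_j>) where u_j is the displayed integer vector. Then <v, e_j> = <v, u_j> / sqrt(<u_j, u_j>), so |<v, e_j>|^2 = <v, u_j>^2 / <u_j, u_j>.
Coefficients: <v, e_1> = 0/sqrt(6), <v, e_2> = -12/sqrt(30).
Square and sum: Σ |<v, e_j>|^2 = 24/5.
Compute ||v||^2 = v·v = 8.
Deficit = 8 − 24/5 = 16/5 ≥ 0, confirming Bessel's inequality. (The deficit equals ||v − Σ <v,e_j> e_j||^2, the squared distance from v to span{e_j}.)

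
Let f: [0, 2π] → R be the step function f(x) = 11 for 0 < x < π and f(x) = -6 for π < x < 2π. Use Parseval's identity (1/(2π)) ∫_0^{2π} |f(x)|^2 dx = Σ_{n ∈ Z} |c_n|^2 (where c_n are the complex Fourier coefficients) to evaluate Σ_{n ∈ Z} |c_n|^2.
Σ |c_n|^2 = 157/2

Parseval equates the L^2 energy of f (normalised by 1/(2π)) with the ℓ^2 sum of its Fourier coefficients: (1/(2π)) ∫_0^{2π} |f|^2 = Σ |c_n|^2.
Compute the left side: (1/(2π)) [∫_0^π 11^2 dx + ∫_π^{2π} (-6)^2 dx] = (1/(2π)) · (121π + 36π) = (121 + 36)/2 = 157/2.
So Σ_{n ∈ Z} |c_n|^2 = 157/2.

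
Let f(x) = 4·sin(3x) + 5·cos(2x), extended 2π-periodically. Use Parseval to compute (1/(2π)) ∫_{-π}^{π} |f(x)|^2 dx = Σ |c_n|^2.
Σ |c_n|^2 = 41/2

Expand |f|^2 and use orthogonality of {sin(nx), cos(mx)} on [-π, π]:
  ∫_{-π}^{π} sin(nx)^2 dx = π, ∫ cos(mx)^2 dx = π, and cross terms integrate to 0.
So ∫_{-π}^{π} f(x)^2 dx = 4^2 · π + 5^2 · π = (16 + 25)π.
Divide by 2π: (16 + 25)/2 = 41/2.
By Parseval, this equals Σ |c_n|^2.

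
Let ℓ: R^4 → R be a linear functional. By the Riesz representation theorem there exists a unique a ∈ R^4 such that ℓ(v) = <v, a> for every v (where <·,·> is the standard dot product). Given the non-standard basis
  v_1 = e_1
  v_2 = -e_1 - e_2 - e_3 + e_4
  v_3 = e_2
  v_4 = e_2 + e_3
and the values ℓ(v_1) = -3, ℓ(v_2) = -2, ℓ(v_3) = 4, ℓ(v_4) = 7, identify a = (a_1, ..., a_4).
a = (-3, 4, 3, 2)

Write a = (a_1, ..., a_4) in the standard basis. For each basis vector v_i, ℓ(v_i) = <v_i, a> is a linear equation in the a_j's. Collect the n equations into a matrix system V a = ℓ, where row i of V is v_i (expressed in the standard basis). Since V is invertible (lower-triangular with 1s on the diagonal, up to permutation), solve by back-substitution:
  V =
[[1, 0, 0, 0],
 [-1, -1, -1, 1],
 [0, 1, 0, 0],
 [0, 1, 1, 0]]
  V a = (-3, -2, 4, 7)
Solving gives a = (-3, 4, 3, 2).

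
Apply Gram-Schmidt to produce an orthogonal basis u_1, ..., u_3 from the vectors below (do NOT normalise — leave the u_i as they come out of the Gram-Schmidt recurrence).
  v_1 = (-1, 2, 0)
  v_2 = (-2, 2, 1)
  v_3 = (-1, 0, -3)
Orthogonal basis:
  u_1 = (-1, 2, 0)
  u_2 = (-4/5, -2/5, 1)
  u_3 = (-16/9, -8/9, -16/9)

Apply the Gram-Schmidt recurrence
  u_1 = v_1
  u_i = v_i − Σ_{j<i} ((v_i · u_j) / (u_j · u_j)) · u_j.

Step by step this gives:
  u_1 = (-1, 2, 0)
  u_2 = (-4/5, -2/5, 1)
  u_3 = (-16/9, -8/9, -16/9)

Orthogonality check:
  u_2 · u_1 = 0 (should be 0)
  u_3 · u_1 = 0 (should be 0)
  u_3 · u_2 = 0 (should be 0)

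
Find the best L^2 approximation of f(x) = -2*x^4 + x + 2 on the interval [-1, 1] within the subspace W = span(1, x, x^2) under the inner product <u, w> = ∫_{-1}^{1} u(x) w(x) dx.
g(x) = -12*x^2/7 + x + 76/35

The best approximation g ∈ W is the orthogonal projection of f onto W. Writing g = a_0 + a_1 x + a_2 x^2, the coefficients solve the normal equations G · a = b where
  G_{ij} = <φ_i, φ_j> and b_i = <f, φ_i>, with φ_0 = 1, φ_1 = x, φ_2 = x^2.
G =
  [2, 0, 2/3]
  [0, 2/3, 0]
  [2/3, 0, 2/5],
b = (16/5, 2/3, 16/21).
Solving gives a_0 = 76/35, a_1 = 1, a_2 = -12/7, so
  g(x) = -12*x^2/7 + x + 76/35.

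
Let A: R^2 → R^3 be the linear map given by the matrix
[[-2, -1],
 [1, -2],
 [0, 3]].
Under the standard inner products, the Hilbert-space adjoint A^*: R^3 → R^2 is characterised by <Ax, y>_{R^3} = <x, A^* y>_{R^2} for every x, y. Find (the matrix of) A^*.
A^* = A^T =
[[-2, 1, 0],
 [-1, -2, 3]]

For real matrices with standard dot products, the defining identity <Ax, y> = <x, A^* y> gives (Ax)^T y = x^T (A^*) y, i.e. x^T A^T y = x^T (A^*) y. Since this holds for all x, y, we must have A^* = A^T. Therefore
A^* =
[[-2, 1, 0],
 [-1, -2, 3]].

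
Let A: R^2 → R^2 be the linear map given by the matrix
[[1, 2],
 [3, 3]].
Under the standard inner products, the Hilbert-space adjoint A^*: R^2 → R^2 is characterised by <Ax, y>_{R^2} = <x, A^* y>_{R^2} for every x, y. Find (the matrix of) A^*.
A^* = A^T =
[[1, 3],
 [2, 3]]

For real matrices with standard dot products, the defining identity <Ax, y> = <x, A^* y> gives (Ax)^T y = x^T (A^*) y, i.e. x^T A^T y = x^T (A^*) y. Since this holds for all x, y, we must have A^* = A^T. Therefore
A^* =
[[1, 3],
 [2, 3]].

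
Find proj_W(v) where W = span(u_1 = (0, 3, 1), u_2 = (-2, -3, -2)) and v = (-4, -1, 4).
proj_W(v) = (-82/49, 27/49, -32/49)

Set up U = [u_1 | ... | u_2] ∈ R^(3×2). The projector onto W = col(U) is P = U (U^T U)^(-1) U^T.
Compute U^T U =
  [10, -11]
  [-11, 17],
and U^T v = (1, 3).
Solve U^T U · c = U^T v for the coefficients: c = (50/49, 41/49). The projection is proj_W(v) = U c.
Check: (v - proj_W(v)) · u_1 = 0  (should be 0).
Check: (v - proj_W(v)) · u_2 = 0  (should be 0).
Result: proj_W(v) = (-82/49, 27/49, -32/49).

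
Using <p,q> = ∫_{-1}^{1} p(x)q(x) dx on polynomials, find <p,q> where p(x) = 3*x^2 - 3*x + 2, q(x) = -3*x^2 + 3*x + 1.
<p,q> = -38/5

Expand the product: p(x)·q(x) = -9*x^4 + 18*x^3 - 12*x^2 + 3*x + 2.
∫_{-1}^{1} of each monomial x^k gives [2/(k+1) if k even, 0 if k odd]. Integrating term-by-term (or equivalently evaluating the antiderivative F(x) = -9*x^5/5 + 9*x^4/2 - 4*x^3 + 3*x^2/2 + 2*x at the endpoints):
  F(1) − F(−1) = 11/5 − (49/5) = -38/5.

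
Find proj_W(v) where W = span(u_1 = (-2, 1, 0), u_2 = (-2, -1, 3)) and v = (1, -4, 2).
proj_W(v) = (100/61, -166/61, 174/61)

Set up U = [u_1 | ... | u_2] ∈ R^(3×2). The projector onto W = col(U) is P = U (U^T U)^(-1) U^T.
Compute U^T U =
  [5, 3]
  [3, 14],
and U^T v = (-6, 8).
Solve U^T U · c = U^T v for the coefficients: c = (-108/61, 58/61). The projection is proj_W(v) = U c.
Check: (v - proj_W(v)) · u_1 = 0  (should be 0).
Check: (v - proj_W(v)) · u_2 = 0  (should be 0).
Result: proj_W(v) = (100/61, -166/61, 174/61).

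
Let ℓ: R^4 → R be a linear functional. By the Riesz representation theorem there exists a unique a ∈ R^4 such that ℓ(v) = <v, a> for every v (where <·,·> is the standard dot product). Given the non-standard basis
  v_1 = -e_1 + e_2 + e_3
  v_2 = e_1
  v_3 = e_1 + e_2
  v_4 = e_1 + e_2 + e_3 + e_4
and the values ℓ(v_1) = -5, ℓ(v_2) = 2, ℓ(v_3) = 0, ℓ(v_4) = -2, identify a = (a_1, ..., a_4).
a = (2, -2, -1, -1)

Write a = (a_1, ..., a_4) in the standard basis. For each basis vector v_i, ℓ(v_i) = <v_i, a> is a linear equation in the a_j's. Collect the n equations into a matrix system V a = ℓ, where row i of V is v_i (expressed in the standard basis). Since V is invertible (lower-triangular with 1s on the diagonal, up to permutation), solve by back-substitution:
  V =
[[-1, 1, 1, 0],
 [1, 0, 0, 0],
 [1, 1, 0, 0],
 [1, 1, 1, 1]]
  V a = (-5, 2, 0, -2)
Solving gives a = (2, -2, -1, -1).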